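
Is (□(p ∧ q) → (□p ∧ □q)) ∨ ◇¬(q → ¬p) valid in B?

Yes, valid

Tableau for the negation ¬((□(p ∧ q) → (□p ∧ □q)) ∨ ◇¬(q → ¬p)):
1. ¬((□(p ∧ q) → (□p ∧ □q)) ∨ ◇¬(q → ¬p)), 0
2. ¬(□(p ∧ q) → (□p ∧ □q)), 0   [¬∨-rule on 1]
3. ¬◇¬(q → ¬p), 0   [¬∨-rule on 1]
4. □(p ∧ q), 0   [¬→-rule on 2]
5. ¬(□p ∧ □q), 0   [¬→-rule on 2]
6. q → ¬p, 0   [¬◇-rule on 3 via 0R0]
7. p ∧ q, 0   [□-rule on 4 via 0R0]
8. p, 0   [∧-rule on 7]
9. q, 0   [∧-rule on 7]
10. ¬□q, 0   [¬∧-rule on 5 (branches; this branch)]
11. ¬p, 0   [→-rule on 6 (branches; this branch)]
Accessibility: 0R0
Branch closes: p and ¬p both at 0.
All branches of the negation close; one closing branch shown above.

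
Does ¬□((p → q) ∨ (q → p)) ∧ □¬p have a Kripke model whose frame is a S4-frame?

1. ¬□((p → q) ∨ (q → p)) ∧ □¬p, 0
2. ¬□((p → q) ∨ (q → p)), 0
3. □¬p, 0
4. ¬p, 0
5. ¬((p → q) ∨ (q → p)), 1
6. ¬(p → q), 1
7. ¬(q → p), 1
8. p, 1
9. ¬q, 1
10. q, 1
11. ¬p, 1
Accessibility: 0R0, 0R1, 1R1
Branch closes: q and ¬q both at 1.
Every branch closes; the branch above is one of them.

Unsatisfiable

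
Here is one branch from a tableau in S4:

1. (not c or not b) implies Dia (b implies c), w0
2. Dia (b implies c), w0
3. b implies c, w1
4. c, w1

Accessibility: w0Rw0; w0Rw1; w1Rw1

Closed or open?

Open

No atom appears with both signs at the same world.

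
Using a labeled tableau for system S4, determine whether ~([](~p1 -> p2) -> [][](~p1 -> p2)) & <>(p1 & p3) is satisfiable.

1. ~([](~p1 -> p2) -> [][](~p1 -> p2)) & <>(p1 & p3), w0
2. ~([](~p1 -> p2) -> [][](~p1 -> p2)), w0
3. <>(p1 & p3), w0
4. [](~p1 -> p2), w0
5. ~[][](~p1 -> p2), w0
6. ~p1 -> p2, w0
7. p2, w0
8. p1 & p3, w1
9. p1, w1
10. p3, w1
11. ~p1 -> p2, w1
12. p2, w1
13. ~[](~p1 -> p2), w2
14. ~p1 -> p2, w2
15. p2, w2
16. ~(~p1 -> p2), w3
17. ~p1, w3
18. ~p2, w3
19. ~p1 -> p2, w3
20. p2, w3
Accessibility: w0Rw0, w0Rw1, w0Rw2, w0Rw3, w1Rw1, w2Rw2, w2Rw3, w3Rw3
Branch closes: p2 and ~p2 both at w3.
Every branch closes; the branch above is one of them.

Unsatisfiable (every branch closes)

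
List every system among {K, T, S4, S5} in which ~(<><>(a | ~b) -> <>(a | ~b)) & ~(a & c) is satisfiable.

T-tableau for the formula:
1. ~(<><>(a | ~b) -> <>(a | ~b)) & ~(a & c), 0
2. ~(<><>(a | ~b) -> <>(a | ~b)), 0   [&-rule on 1]
3. ~(a & c), 0   [&-rule on 1]
4. <><>(a | ~b), 0   [~->-rule on 2]
5. ~<>(a | ~b), 0   [~->-rule on 2]
6. ~(a | ~b), 0   [~<>-rule on 5 via 0R0]
7. ~a, 0   [~|-rule on 6]
8. b, 0   [~|-rule on 6]
9. ~c, 0   [~&-rule on 3 (branches; this branch)]
10. <>(a | ~b), 1   [<>-rule on 4: fresh world 1, 0R1]
11. ~(a | ~b), 1   [~<>-rule on 5 via 0R1]
12. ~a, 1   [~|-rule on 11]
13. b, 1   [~|-rule on 11]
14. a | ~b, 2   [<>-rule on 10: fresh world 2, 1R2]
15. ~b, 2   [|-rule on 14 (branches; this branch)]
Accessibility: 0R0, 0R1, 1R1, 1R2, 2R2
Complete open branch: satisfiable in T, hence also in K (this T-model is also a K-model).
S4-tableau for the formula:
1. ~(<><>(a | ~b) -> <>(a | ~b)) & ~(a & c), 0
2. ~(<><>(a | ~b) -> <>(a | ~b)), 0   [&-rule on 1]
3. ~(a & c), 0   [&-rule on 1]
4. <><>(a | ~b), 0   [~->-rule on 2]
5. ~<>(a | ~b), 0   [~->-rule on 2]
6. ~(a | ~b), 0   [~<>-rule on 5 via 0R0]
7. ~a, 0   [~|-rule on 6]
8. b, 0   [~|-rule on 6]
9. ~c, 0   [~&-rule on 3 (branches; this branch)]
10. <>(a | ~b), 1   [<>-rule on 4: fresh world 1, 0R1]
11. ~(a | ~b), 1   [~<>-rule on 5 via 0R1]
12. ~a, 1   [~|-rule on 11]
13. b, 1   [~|-rule on 11]
14. a | ~b, 2   [<>-rule on 10: fresh world 2, 1R2]
15. ~(a | ~b), 2   [~<>-rule on 5 via 0R2]
16. ~a, 2   [~|-rule on 15]
17. b, 2   [~|-rule on 15]
18. ~b, 2   [|-rule on 14 (branches; this branch)]
Accessibility: 0R0, 0R1, 0R2, 1R1, 1R2, 2R2
Branch closes: b and ~b both at 2.
Every branch closes (one shown): unsatisfiable in S4, hence also in S5 (every S5-frame is an S4-frame).

K, T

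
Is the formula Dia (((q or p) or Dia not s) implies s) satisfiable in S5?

Satisfiable

1. Dia (((q or p) or Dia not s) implies s), w0
2. ((q or p) or Dia not s) implies s, w1
3. s, w1
Accessibility: w0Rw0, w0Rw1, w1Rw0, w1Rw1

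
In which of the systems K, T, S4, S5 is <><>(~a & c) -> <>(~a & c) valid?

S4, S5

T-tableau for the negation ~(<><>(~a & c) -> <>(~a & c)):
1. ~(<><>(~a & c) -> <>(~a & c)), w0
2. <><>(~a & c), w0
3. ~<>(~a & c), w0
4. ~(~a & c), w0
5. ~c, w0
6. <>(~a & c), w1
7. ~(~a & c), w1
8. ~c, w1
9. ~a & c, w2
10. ~a, w2
11. c, w2
Accessibility: w0Rw0, w0Rw1, w1Rw1, w1Rw2, w2Rw2
Complete open branch: countermodel on a T-frame, so not valid in T, nor in K (the same frame is also a K-frame).
S4-tableau for the negation ~(<><>(~a & c) -> <>(~a & c)):
1. ~(<><>(~a & c) -> <>(~a & c)), w0
2. <><>(~a & c), w0
3. ~<>(~a & c), w0
4. ~(~a & c), w0
5. ~c, w0
6. <>(~a & c), w1
7. ~(~a & c), w1
8. ~c, w1
9. ~a & c, w2
10. ~a, w2
11. c, w2
12. ~(~a & c), w2
13. ~c, w2
Accessibility: w0Rw0, w0Rw1, w0Rw2, w1Rw1, w1Rw2, w2Rw2
Branch closes: c and ~c both at w2.
Every branch closes (one shown): valid in S4, hence also in S5 (every theorem of S4 is a theorem of S5).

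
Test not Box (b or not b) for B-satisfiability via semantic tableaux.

No, unsatisfiable

1. not Box (b or not b), w0
2. not (b or not b), w1
3. not b, w1
4. b, w1
Accessibility: w0Rw0, w0Rw1, w1Rw0, w1Rw1
Branch closes: b and not b both at w1.
All branches of the tableau close; one closing branch shown above.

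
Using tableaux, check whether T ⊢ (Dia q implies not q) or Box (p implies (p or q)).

Yes, valid

Tableau for the negation not ((Dia q implies not q) or Box (p implies (p or q))):
1. not ((Dia q implies not q) or Box (p implies (p or q))), u
2. not (Dia q implies not q), u
3. not Box (p implies (p or q)), u
4. Dia q, u
5. q, u
6. not (p implies (p or q)), v
7. p, v
8. not (p or q), v
9. not p, v
10. not q, v
Accessibility: uRu, uRv, vRv
Branch closes: p and not p both at v.
All branches of the negation close; one closing branch shown above.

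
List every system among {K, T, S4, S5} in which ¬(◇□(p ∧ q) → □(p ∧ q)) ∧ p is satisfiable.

K, T, S4

S4-tableau for the formula:
1. ¬(◇□(p ∧ q) → □(p ∧ q)) ∧ p, w0
2. ¬(◇□(p ∧ q) → □(p ∧ q)), w0   [∧-rule on 1]
3. p, w0   [∧-rule on 1]
4. ◇□(p ∧ q), w0   [¬→-rule on 2]
5. ¬□(p ∧ q), w0   [¬→-rule on 2]
6. □(p ∧ q), w1   [◇-rule on 4: fresh world w1, w0Rw1]
7. p ∧ q, w1   [□-rule on 6 via w1Rw1]
8. p, w1   [∧-rule on 7]
9. q, w1   [∧-rule on 7]
10. ¬(p ∧ q), w2   [¬□-rule on 5: fresh world w2, w0Rw2]
11. ¬q, w2   [¬∧-rule on 10 (branches; this branch)]
Accessibility: w0Rw0, w0Rw1, w0Rw2, w1Rw1, w2Rw2
Complete open branch: satisfiable in S4, hence also in K, T (this S4-model is also a K-model and a T-model).
S5-tableau for the formula:
1. ¬(◇□(p ∧ q) → □(p ∧ q)) ∧ p, w0
2. ¬(◇□(p ∧ q) → □(p ∧ q)), w0   [∧-rule on 1]
3. p, w0   [∧-rule on 1]
4. ◇□(p ∧ q), w0   [¬→-rule on 2]
5. ¬□(p ∧ q), w0   [¬→-rule on 2]
6. □(p ∧ q), w1   [◇-rule on 4: fresh world w1, w0Rw1]
7. p ∧ q, w0   [□-rule on 6 via w1Rw0]
8. q, w0   [∧-rule on 7]
9. p ∧ q, w1   [□-rule on 6 via w1Rw1]
10. p, w1   [∧-rule on 9]
11. q, w1   [∧-rule on 9]
12. ¬(p ∧ q), w2   [¬□-rule on 5: fresh world w2, w0Rw2]
13. p ∧ q, w2   [□-rule on 6 via w1Rw2]
14. p, w2   [∧-rule on 13]
15. q, w2   [∧-rule on 13]
16. ¬q, w2   [¬∧-rule on 12 (branches; this branch)]
Accessibility: w0Rw0, w0Rw1, w0Rw2, w1Rw0, w1Rw1, w1Rw2, w2Rw0, w2Rw1, w2Rw2
Branch closes: q and ¬q both at w2.
Every branch closes (one shown): unsatisfiable in S5.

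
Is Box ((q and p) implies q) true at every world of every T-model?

Tableau for the negation not Box ((q and p) implies q):
1. not Box ((q and p) implies q), 0
2. not ((q and p) implies q), 1
3. q and p, 1
4. not q, 1
5. q, 1
6. p, 1
Accessibility: 0R0, 0R1, 1R1
Branch closes: q and not q both at 1.
All branches of the negation close; one closing branch shown above.

Yes, valid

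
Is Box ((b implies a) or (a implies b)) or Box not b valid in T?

Tableau for the negation not (Box ((b implies a) or (a implies b)) or Box not b):
1. not (Box ((b implies a) or (a implies b)) or Box not b), 0
2. not Box ((b implies a) or (a implies b)), 0
3. not Box not b, 0
4. not ((b implies a) or (a implies b)), 1
5. not (b implies a), 1
6. not (a implies b), 1
7. b, 1
8. not a, 1
9. a, 1
10. not b, 1
Accessibility: 0R0, 0R1, 1R1
Branch closes: a and not a both at 1.
Every branch of the negation's tableau closes; the branch above is one of them.

Yes, valid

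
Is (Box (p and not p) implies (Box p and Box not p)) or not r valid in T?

Valid

Tableau for the negation not ((Box (p and not p) implies (Box p and Box not p)) or not r):
1. not ((Box (p and not p) implies (Box p and Box not p)) or not r), u
2. not (Box (p and not p) implies (Box p and Box not p)), u
3. r, u
4. Box (p and not p), u
5. not (Box p and Box not p), u
6. p and not p, u
7. p, u
8. not p, u
Accessibility: uRu
Branch closes: p and not p both at u.
All branches of the negation close; one closing branch shown above.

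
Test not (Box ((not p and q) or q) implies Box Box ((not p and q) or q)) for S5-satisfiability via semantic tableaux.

Unsatisfiable (every branch closes)

1. not (Box ((not p and q) or q) implies Box Box ((not p and q) or q)), 0
2. Box ((not p and q) or q), 0
3. not Box Box ((not p and q) or q), 0
4. (not p and q) or q, 0
5. not p and q, 0
6. not p, 0
7. q, 0
8. not Box ((not p and q) or q), 1
9. (not p and q) or q, 1
10. not p and q, 1
11. not p, 1
12. q, 1
13. not ((not p and q) or q), 2
14. not (not p and q), 2
15. not q, 2
16. (not p and q) or q, 2
17. not p and q, 2
18. not p, 2
19. q, 2
Accessibility: 0R0, 0R1, 0R2, 1R0, 1R1, 1R2, 2R0, 2R1, 2R2
Branch closes: q and not q both at 2.
Every branch closes; the branch above is one of them.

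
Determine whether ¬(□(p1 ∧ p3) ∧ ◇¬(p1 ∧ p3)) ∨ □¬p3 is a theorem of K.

Tableau for the negation ¬(¬(□(p1 ∧ p3) ∧ ◇¬(p1 ∧ p3)) ∨ □¬p3):
1. ¬(¬(□(p1 ∧ p3) ∧ ◇¬(p1 ∧ p3)) ∨ □¬p3), u
2. □(p1 ∧ p3) ∧ ◇¬(p1 ∧ p3), u
3. ¬□¬p3, u
4. □(p1 ∧ p3), u
5. ◇¬(p1 ∧ p3), u
6. p3, v
7. p1 ∧ p3, v
8. p1, v
9. ¬(p1 ∧ p3), w
10. p1 ∧ p3, w
11. p1, w
12. p3, w
13. ¬p3, w
Accessibility: uRv, uRw
Branch closes: p3 and ¬p3 both at w.
All branches of the negation close; one closing branch shown above.

Valid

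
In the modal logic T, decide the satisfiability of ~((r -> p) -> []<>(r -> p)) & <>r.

1. ~((r -> p) -> []<>(r -> p)) & <>r, u
2. ~((r -> p) -> []<>(r -> p)), u   [&-rule on 1]
3. <>r, u   [&-rule on 1]
4. r -> p, u   [~->-rule on 2]
5. ~[]<>(r -> p), u   [~->-rule on 2]
6. p, u   [->-rule on 4 (branches; this branch)]
7. r, v   [<>-rule on 3: fresh world v, uRv]
8. ~<>(r -> p), w   [~[]-rule on 5: fresh world w, uRw]
9. ~(r -> p), w   [~<>-rule on 8 via wRw]
10. r, w   [~->-rule on 9]
11. ~p, w   [~->-rule on 9]
Accessibility: uRu, uRv, uRw, vRv, wRw

Satisfiable (open branch found)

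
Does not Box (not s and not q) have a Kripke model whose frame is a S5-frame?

1. not Box (not s and not q), 0
2. not (not s and not q), 1   [neg-Box-rule on 1: fresh world 1, 0R1]
3. q, 1   [neg-and-rule on 2 (branches; this branch)]
Accessibility: 0R0, 0R1, 1R0, 1R1

Satisfiable (open branch found)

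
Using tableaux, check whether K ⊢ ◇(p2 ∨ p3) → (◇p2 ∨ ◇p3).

Tableau for the negation ¬(◇(p2 ∨ p3) → (◇p2 ∨ ◇p3)):
1. ¬(◇(p2 ∨ p3) → (◇p2 ∨ ◇p3)), w0
2. ◇(p2 ∨ p3), w0
3. ¬(◇p2 ∨ ◇p3), w0
4. ¬◇p2, w0
5. ¬◇p3, w0
6. p2 ∨ p3, w1
7. ¬p2, w1
8. ¬p3, w1
9. p3, w1
Accessibility: w0Rw1
Branch closes: p3 and ¬p3 both at w1.
All branches of the negation close; one closing branch shown above.

Valid in K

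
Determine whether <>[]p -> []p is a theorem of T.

Not valid

Tableau for the negation ~(<>[]p -> []p):
1. ~(<>[]p -> []p), 0
2. <>[]p, 0
3. ~[]p, 0
4. []p, 1
5. p, 1
6. ~p, 2
Accessibility: 0R0, 0R1, 0R2, 1R1, 2R2
The negation has an open branch (countermodel exists).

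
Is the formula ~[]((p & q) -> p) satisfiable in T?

No, unsatisfiable

1. ~[]((p & q) -> p), 0
2. ~((p & q) -> p), 1   [~[]-rule on 1: fresh world 1, 0R1]
3. p & q, 1   [~->-rule on 2]
4. ~p, 1   [~->-rule on 2]
5. p, 1   [&-rule on 3]
6. q, 1   [&-rule on 3]
Accessibility: 0R0, 0R1, 1R1
Branch closes: p and ~p both at 1.
(One branch shown.) All branches close.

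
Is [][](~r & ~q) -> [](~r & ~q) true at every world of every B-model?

Tableau for the negation ~([][](~r & ~q) -> [](~r & ~q)):
1. ~([][](~r & ~q) -> [](~r & ~q)), 0
2. [][](~r & ~q), 0
3. ~[](~r & ~q), 0
4. [](~r & ~q), 0
5. ~r & ~q, 0
6. ~r, 0
7. ~q, 0
8. ~(~r & ~q), 1
9. [](~r & ~q), 1
10. ~r & ~q, 1
11. ~r, 1
12. ~q, 1
13. q, 1
Accessibility: 0R0, 0R1, 1R0, 1R1
Branch closes: q and ~q both at 1.
Every branch of the negation's tableau closes; the branch above is one of them.

Valid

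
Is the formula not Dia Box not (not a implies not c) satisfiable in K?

Satisfiable (open branch found)

1. not Dia Box not (not a implies not c), 0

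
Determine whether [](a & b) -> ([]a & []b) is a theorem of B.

Valid

Tableau for the negation ~([](a & b) -> ([]a & []b)):
1. ~([](a & b) -> ([]a & []b)), u
2. [](a & b), u
3. ~([]a & []b), u
4. a & b, u
5. a, u
6. b, u
7. ~[]b, u
8. ~b, v
9. a & b, v
10. a, v
11. b, v
Accessibility: uRu, uRv, vRu, vRv
Branch closes: b and ~b both at v.
Every branch of the negation's tableau closes; the branch above is one of them.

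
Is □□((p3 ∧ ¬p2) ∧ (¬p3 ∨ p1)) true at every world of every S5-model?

No, not valid

Tableau for the negation ¬□□((p3 ∧ ¬p2) ∧ (¬p3 ∨ p1)):
1. ¬□□((p3 ∧ ¬p2) ∧ (¬p3 ∨ p1)), 0
2. ¬□((p3 ∧ ¬p2) ∧ (¬p3 ∨ p1)), 1   [¬□-rule on 1: fresh world 1, 0R1]
3. ¬((p3 ∧ ¬p2) ∧ (¬p3 ∨ p1)), 2   [¬□-rule on 2: fresh world 2, 1R2]
4. ¬(¬p3 ∨ p1), 2   [¬∧-rule on 3 (branches; this branch)]
5. p3, 2   [¬∨-rule on 4]
6. ¬p1, 2   [¬∨-rule on 4]
Accessibility: 0R0, 0R1, 0R2, 1R0, 1R1, 1R2, 2R0, 2R1, 2R2
The negation has an open branch (countermodel exists).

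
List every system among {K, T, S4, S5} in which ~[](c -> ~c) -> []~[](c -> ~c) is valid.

S5-tableau for the negation ~(~[](c -> ~c) -> []~[](c -> ~c)):
1. ~(~[](c -> ~c) -> []~[](c -> ~c)), w0
2. ~[](c -> ~c), w0
3. ~[]~[](c -> ~c), w0
4. ~(c -> ~c), w1
5. c, w1
6. [](c -> ~c), w2
7. c -> ~c, w0
8. c -> ~c, w1
9. c -> ~c, w2
10. ~c, w0
11. ~c, w1
Accessibility: w0Rw0, w0Rw1, w0Rw2, w1Rw0, w1Rw1, w1Rw2, w2Rw0, w2Rw1, w2Rw2
Branch closes: c and ~c both at w1.
Every branch closes (one shown): valid in S5.
S4-tableau for the negation ~(~[](c -> ~c) -> []~[](c -> ~c)):
1. ~(~[](c -> ~c) -> []~[](c -> ~c)), w0
2. ~[](c -> ~c), w0
3. ~[]~[](c -> ~c), w0
4. ~(c -> ~c), w1
5. c, w1
6. [](c -> ~c), w2
7. c -> ~c, w2
8. ~c, w2
Accessibility: w0Rw0, w0Rw1, w0Rw2, w1Rw1, w2Rw2
Complete open branch: countermodel on an S4-frame, so not valid in S4, nor in K, T (the same frame is also a K-frame and a T-frame).

S5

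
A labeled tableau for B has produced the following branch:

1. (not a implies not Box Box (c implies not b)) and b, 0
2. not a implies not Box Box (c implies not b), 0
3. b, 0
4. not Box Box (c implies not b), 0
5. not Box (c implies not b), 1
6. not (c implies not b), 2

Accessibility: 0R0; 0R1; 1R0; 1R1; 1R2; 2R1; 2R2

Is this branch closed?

No atom appears with both signs at the same world.

No, open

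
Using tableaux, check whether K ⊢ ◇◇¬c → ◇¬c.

Invalid (countermodel exists)

Tableau for the negation ¬(◇◇¬c → ◇¬c):
1. ¬(◇◇¬c → ◇¬c), w0
2. ◇◇¬c, w0
3. ¬◇¬c, w0
4. ◇¬c, w1
5. c, w1
6. ¬c, w2
Accessibility: w0Rw1, w1Rw2
The negation has an open branch (countermodel exists).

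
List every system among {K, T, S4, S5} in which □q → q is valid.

T, S4, S5

K-tableau for the negation ¬(□q → q):
1. ¬(□q → q), w0
2. □q, w0
3. ¬q, w0
Complete open branch: countermodel on a K-frame, so not valid in K.
T-tableau for the negation ¬(□q → q):
1. ¬(□q → q), w0
2. □q, w0
3. ¬q, w0
4. q, w0
Accessibility: w0Rw0
Branch closes: q and ¬q both at w0.
Every branch closes (one shown): valid in T, hence also in S4, S5 (every theorem of T is a theorem of S4 and S5).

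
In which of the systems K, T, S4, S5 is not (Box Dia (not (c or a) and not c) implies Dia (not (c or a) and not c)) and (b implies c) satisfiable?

K

K-tableau for the formula:
1. not (Box Dia (not (c or a) and not c) implies Dia (not (c or a) and not c)) and (b implies c), u
2. not (Box Dia (not (c or a) and not c) implies Dia (not (c or a) and not c)), u
3. b implies c, u
4. Box Dia (not (c or a) and not c), u
5. not Dia (not (c or a) and not c), u
6. c, u
Complete open branch: satisfiable in K.
T-tableau for the formula:
1. not (Box Dia (not (c or a) and not c) implies Dia (not (c or a) and not c)) and (b implies c), u
2. not (Box Dia (not (c or a) and not c) implies Dia (not (c or a) and not c)), u
3. b implies c, u
4. Box Dia (not (c or a) and not c), u
5. not Dia (not (c or a) and not c), u
6. Dia (not (c or a) and not c), u
7. not (not (c or a) and not c), u
8. c, u
9. c or a, u
10. a, u
11. not (c or a) and not c, v
12. not (c or a), v
13. not c, v
14. not a, v
15. Dia (not (c or a) and not c), v
16. not (not (c or a) and not c), v
17. c or a, v
18. a, v
Accessibility: uRu, uRv, vRv
Branch closes: a and not a both at v.
Every branch closes (one shown): unsatisfiable in T, hence also in S4, S5 (every S4/S5-frame is a T-frame).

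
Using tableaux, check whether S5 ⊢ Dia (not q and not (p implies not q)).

Tableau for the negation not Dia (not q and not (p implies not q)):
1. not Dia (not q and not (p implies not q)), w0
2. not (not q and not (p implies not q)), w0
3. p implies not q, w0
4. not q, w0
Accessibility: w0Rw0
The negation has an open branch (countermodel exists).

Invalid (countermodel exists)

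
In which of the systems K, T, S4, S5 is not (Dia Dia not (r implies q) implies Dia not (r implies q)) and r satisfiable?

K, T

S4-tableau for the formula:
1. not (Dia Dia not (r implies q) implies Dia not (r implies q)) and r, 0
2. not (Dia Dia not (r implies q) implies Dia not (r implies q)), 0   [and-rule on 1]
3. r, 0   [and-rule on 1]
4. Dia Dia not (r implies q), 0   [neg-implies-rule on 2]
5. not Dia not (r implies q), 0   [neg-implies-rule on 2]
6. r implies q, 0   [neg-Dia-rule on 5 via 0R0]
7. q, 0   [implies-rule on 6 (branches; this branch)]
8. Dia not (r implies q), 1   [Dia-rule on 4: fresh world 1, 0R1]
9. r implies q, 1   [neg-Dia-rule on 5 via 0R1]
10. q, 1   [implies-rule on 9 (branches; this branch)]
11. not (r implies q), 2   [Dia-rule on 8: fresh world 2, 1R2]
12. r, 2   [neg-implies-rule on 11]
13. not q, 2   [neg-implies-rule on 11]
14. r implies q, 2   [neg-Dia-rule on 5 via 0R2]
15. q, 2   [implies-rule on 14 (branches; this branch)]
Accessibility: 0R0, 0R1, 0R2, 1R1, 1R2, 2R2
Branch closes: q and not q both at 2.
Every branch closes (one shown): unsatisfiable in S4, hence also in S5 (every S5-frame is an S4-frame).
T-tableau for the formula:
1. not (Dia Dia not (r implies q) implies Dia not (r implies q)) and r, 0
2. not (Dia Dia not (r implies q) implies Dia not (r implies q)), 0   [and-rule on 1]
3. r, 0   [and-rule on 1]
4. Dia Dia not (r implies q), 0   [neg-implies-rule on 2]
5. not Dia not (r implies q), 0   [neg-implies-rule on 2]
6. r implies q, 0   [neg-Dia-rule on 5 via 0R0]
7. q, 0   [implies-rule on 6 (branches; this branch)]
8. Dia not (r implies q), 1   [Dia-rule on 4: fresh world 1, 0R1]
9. r implies q, 1   [neg-Dia-rule on 5 via 0R1]
10. q, 1   [implies-rule on 9 (branches; this branch)]
11. not (r implies q), 2   [Dia-rule on 8: fresh world 2, 1R2]
12. r, 2   [neg-implies-rule on 11]
13. not q, 2   [neg-implies-rule on 11]
Accessibility: 0R0, 0R1, 1R1, 1R2, 2R2
Complete open branch: satisfiable in T, hence also in K (this T-model is also a K-model).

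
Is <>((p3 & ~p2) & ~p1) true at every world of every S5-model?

Invalid (countermodel exists)

Tableau for the negation ~<>((p3 & ~p2) & ~p1):
1. ~<>((p3 & ~p2) & ~p1), u
2. ~((p3 & ~p2) & ~p1), u   [~<>-rule on 1 via uRu]
3. p1, u   [~&-rule on 2 (branches; this branch)]
Accessibility: uRu
The negation has an open branch (countermodel exists).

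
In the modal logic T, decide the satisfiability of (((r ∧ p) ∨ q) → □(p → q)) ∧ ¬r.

Satisfiable (open branch found)

1. (((r ∧ p) ∨ q) → □(p → q)) ∧ ¬r, w0
2. ((r ∧ p) ∨ q) → □(p → q), w0
3. ¬r, w0
4. □(p → q), w0
5. p → q, w0
6. q, w0
Accessibility: w0Rw0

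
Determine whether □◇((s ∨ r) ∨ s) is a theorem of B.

Tableau for the negation ¬□◇((s ∨ r) ∨ s):
1. ¬□◇((s ∨ r) ∨ s), w0
2. ¬◇((s ∨ r) ∨ s), w1   [¬□-rule on 1: fresh world w1, w0Rw1]
3. ¬((s ∨ r) ∨ s), w0   [¬◇-rule on 2 via w1Rw0]
4. ¬(s ∨ r), w0   [¬∨-rule on 3]
5. ¬s, w0   [¬∨-rule on 3]
6. ¬r, w0   [¬∨-rule on 4]
7. ¬((s ∨ r) ∨ s), w1   [¬◇-rule on 2 via w1Rw1]
8. ¬(s ∨ r), w1   [¬∨-rule on 7]
9. ¬s, w1   [¬∨-rule on 7]
10. ¬r, w1   [¬∨-rule on 8]
Accessibility: w0Rw0, w0Rw1, w1Rw0, w1Rw1
The negation has an open branch (countermodel exists).

Invalid (countermodel exists)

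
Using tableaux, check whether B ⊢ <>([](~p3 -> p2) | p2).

Tableau for the negation ~<>([](~p3 -> p2) | p2):
1. ~<>([](~p3 -> p2) | p2), u
2. ~([](~p3 -> p2) | p2), u   [~<>-rule on 1 via uRu]
3. ~[](~p3 -> p2), u   [~|-rule on 2]
4. ~p2, u   [~|-rule on 2]
5. ~(~p3 -> p2), v   [~[]-rule on 3: fresh world v, uRv]
6. ~p3, v   [~->-rule on 5]
7. ~p2, v   [~->-rule on 5]
8. ~([](~p3 -> p2) | p2), v   [~<>-rule on 1 via uRv]
9. ~[](~p3 -> p2), v   [~|-rule on 8]
10. ~(~p3 -> p2), w   [~[]-rule on 9: fresh world w, vRw]
11. ~p3, w   [~->-rule on 10]
12. ~p2, w   [~->-rule on 10]
Accessibility: uRu, uRv, vRu, vRv, vRw, wRv, wRw
The negation has an open branch (countermodel exists).

No, not valid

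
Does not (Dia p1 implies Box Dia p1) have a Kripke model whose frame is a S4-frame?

Yes, satisfiable

1. not (Dia p1 implies Box Dia p1), 0
2. Dia p1, 0
3. not Box Dia p1, 0
4. p1, 1
5. not Dia p1, 2
6. not p1, 2
Accessibility: 0R0, 0R1, 0R2, 1R1, 2R2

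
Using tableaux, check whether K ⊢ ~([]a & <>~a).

Valid

Tableau for the negation []a & <>~a:
1. []a & <>~a, 0
2. []a, 0
3. <>~a, 0
4. ~a, 1
5. a, 1
Accessibility: 0R1
Branch closes: a and ~a both at 1.
All branches of the negation close; one closing branch shown above.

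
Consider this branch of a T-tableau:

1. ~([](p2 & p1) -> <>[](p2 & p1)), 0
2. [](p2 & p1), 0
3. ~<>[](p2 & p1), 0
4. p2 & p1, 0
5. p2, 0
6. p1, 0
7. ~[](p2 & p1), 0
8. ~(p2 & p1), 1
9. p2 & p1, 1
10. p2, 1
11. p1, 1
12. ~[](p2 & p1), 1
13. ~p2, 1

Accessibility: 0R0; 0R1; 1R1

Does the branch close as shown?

Closed

Both p2 and ~p2 appear at 1.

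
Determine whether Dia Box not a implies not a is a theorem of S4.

No, not valid

Tableau for the negation not (Dia Box not a implies not a):
1. not (Dia Box not a implies not a), u
2. Dia Box not a, u   [neg-implies-rule on 1]
3. a, u   [neg-implies-rule on 1]
4. Box not a, v   [Dia-rule on 2: fresh world v, uRv]
5. not a, v   [Box-rule on 4 via vRv]
Accessibility: uRu, uRv, vRv
The negation has an open branch (countermodel exists).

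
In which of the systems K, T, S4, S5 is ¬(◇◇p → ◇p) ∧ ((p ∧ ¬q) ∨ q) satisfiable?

K, T

S4-tableau for the formula:
1. ¬(◇◇p → ◇p) ∧ ((p ∧ ¬q) ∨ q), w0
2. ¬(◇◇p → ◇p), w0
3. (p ∧ ¬q) ∨ q, w0
4. ◇◇p, w0
5. ¬◇p, w0
6. ¬p, w0
7. q, w0
8. ◇p, w1
9. ¬p, w1
10. p, w2
11. ¬p, w2
Accessibility: w0Rw0, w0Rw1, w0Rw2, w1Rw1, w1Rw2, w2Rw2
Branch closes: p and ¬p both at w2.
Every branch closes (one shown): unsatisfiable in S4, hence also in S5 (every S5-frame is an S4-frame).
T-tableau for the formula:
1. ¬(◇◇p → ◇p) ∧ ((p ∧ ¬q) ∨ q), w0
2. ¬(◇◇p → ◇p), w0
3. (p ∧ ¬q) ∨ q, w0
4. ◇◇p, w0
5. ¬◇p, w0
6. ¬p, w0
7. q, w0
8. ◇p, w1
9. ¬p, w1
10. p, w2
Accessibility: w0Rw0, w0Rw1, w1Rw1, w1Rw2, w2Rw2
Complete open branch: satisfiable in T, hence also in K (this T-model is also a K-model).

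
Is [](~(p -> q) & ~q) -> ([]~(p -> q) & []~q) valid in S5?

Tableau for the negation ~([](~(p -> q) & ~q) -> ([]~(p -> q) & []~q)):
1. ~([](~(p -> q) & ~q) -> ([]~(p -> q) & []~q)), w0
2. [](~(p -> q) & ~q), w0
3. ~([]~(p -> q) & []~q), w0
4. ~(p -> q) & ~q, w0
5. ~(p -> q), w0
6. ~q, w0
7. p, w0
8. ~[]~(p -> q), w0
9. p -> q, w1
10. ~(p -> q) & ~q, w1
11. ~(p -> q), w1
12. ~q, w1
13. p, w1
14. q, w1
Accessibility: w0Rw0, w0Rw1, w1Rw0, w1Rw1
Branch closes: q and ~q both at w1.
All branches of the negation close; one closing branch shown above.

Valid in S5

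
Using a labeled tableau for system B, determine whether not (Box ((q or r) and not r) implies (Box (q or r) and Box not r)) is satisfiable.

Unsatisfiable (every branch closes)

1. not (Box ((q or r) and not r) implies (Box (q or r) and Box not r)), w0
2. Box ((q or r) and not r), w0
3. not (Box (q or r) and Box not r), w0
4. (q or r) and not r, w0
5. q or r, w0
6. not r, w0
7. not Box (q or r), w0
8. q, w0
9. not (q or r), w1
10. not q, w1
11. not r, w1
12. (q or r) and not r, w1
13. q or r, w1
14. r, w1
Accessibility: w0Rw0, w0Rw1, w1Rw0, w1Rw1
Branch closes: r and not r both at w1.
(One branch shown.) All branches close.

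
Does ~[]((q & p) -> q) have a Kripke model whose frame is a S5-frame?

1. ~[]((q & p) -> q), 0
2. ~((q & p) -> q), 1
3. q & p, 1
4. ~q, 1
5. q, 1
6. p, 1
Accessibility: 0R0, 0R1, 1R0, 1R1
Branch closes: q and ~q both at 1.
(One branch shown.) All branches close.

Unsatisfiable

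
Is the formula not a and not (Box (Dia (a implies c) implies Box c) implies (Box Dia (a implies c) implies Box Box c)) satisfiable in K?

Unsatisfiable (every branch closes)

1. not a and not (Box (Dia (a implies c) implies Box c) implies (Box Dia (a implies c) implies Box Box c)), w0
2. not a, w0   [and-rule on 1]
3. not (Box (Dia (a implies c) implies Box c) implies (Box Dia (a implies c) implies Box Box c)), w0   [and-rule on 1]
4. Box (Dia (a implies c) implies Box c), w0   [neg-implies-rule on 3]
5. not (Box Dia (a implies c) implies Box Box c), w0   [neg-implies-rule on 3]
6. Box Dia (a implies c), w0   [neg-implies-rule on 5]
7. not Box Box c, w0   [neg-implies-rule on 5]
8. not Box c, w1   [neg-Box-rule on 7: fresh world w1, w0Rw1]
9. Dia (a implies c) implies Box c, w1   [Box-rule on 4 via w0Rw1]
10. Dia (a implies c), w1   [Box-rule on 6 via w0Rw1]
11. not Dia (a implies c), w1   [implies-rule on 9 (branches; this branch)]
12. not c, w2   [neg-Box-rule on 8: fresh world w2, w1Rw2]
13. not (a implies c), w2   [neg-Dia-rule on 11 via w1Rw2]
14. a, w2   [neg-implies-rule on 13]
15. a implies c, w3   [Dia-rule on 10: fresh world w3, w1Rw3]
16. not (a implies c), w3   [neg-Dia-rule on 11 via w1Rw3]
17. a, w3   [neg-implies-rule on 16]
18. not c, w3   [neg-implies-rule on 16]
19. c, w3   [implies-rule on 15 (branches; this branch)]
Accessibility: w0Rw1, w1Rw2, w1Rw3
Branch closes: c and not c both at w3.
All branches of the tableau close; one closing branch shown above.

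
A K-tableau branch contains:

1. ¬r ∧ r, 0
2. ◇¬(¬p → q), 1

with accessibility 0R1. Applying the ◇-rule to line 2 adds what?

a fresh world 2 with 1R2, and ¬(¬p → q) at 2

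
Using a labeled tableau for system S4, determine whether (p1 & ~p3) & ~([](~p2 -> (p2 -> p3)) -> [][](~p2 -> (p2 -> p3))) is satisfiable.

Unsatisfiable

1. (p1 & ~p3) & ~([](~p2 -> (p2 -> p3)) -> [][](~p2 -> (p2 -> p3))), u
2. p1 & ~p3, u   [&-rule on 1]
3. ~([](~p2 -> (p2 -> p3)) -> [][](~p2 -> (p2 -> p3))), u   [&-rule on 1]
4. p1, u   [&-rule on 2]
5. ~p3, u   [&-rule on 2]
6. [](~p2 -> (p2 -> p3)), u   [~->-rule on 3]
7. ~[][](~p2 -> (p2 -> p3)), u   [~->-rule on 3]
8. ~p2 -> (p2 -> p3), u   [[]-rule on 6 via uRu]
9. p2 -> p3, u   [->-rule on 8 (branches; this branch)]
10. ~p2, u   [->-rule on 9 (branches; this branch)]
11. ~[](~p2 -> (p2 -> p3)), v   [~[]-rule on 7: fresh world v, uRv]
12. ~p2 -> (p2 -> p3), v   [[]-rule on 6 via uRv]
13. p2 -> p3, v   [->-rule on 12 (branches; this branch)]
14. p3, v   [->-rule on 13 (branches; this branch)]
15. ~(~p2 -> (p2 -> p3)), w   [~[]-rule on 11: fresh world w, vRw]
16. ~p2, w   [~->-rule on 15]
17. ~(p2 -> p3), w   [~->-rule on 15]
18. p2, w   [~->-rule on 17]
19. ~p3, w   [~->-rule on 17]
Accessibility: uRu, uRv, uRw, vRv, vRw, wRw
Branch closes: p2 and ~p2 both at w.
(One branch shown.) All branches close.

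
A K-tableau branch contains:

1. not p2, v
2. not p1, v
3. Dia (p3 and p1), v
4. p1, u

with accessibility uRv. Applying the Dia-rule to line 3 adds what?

a fresh world w with vRw, and p3 and p1 at w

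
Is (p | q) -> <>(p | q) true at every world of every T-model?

Valid

Tableau for the negation ~((p | q) -> <>(p | q)):
1. ~((p | q) -> <>(p | q)), 0
2. p | q, 0
3. ~<>(p | q), 0
4. ~(p | q), 0
5. ~p, 0
6. ~q, 0
7. q, 0
Accessibility: 0R0
Branch closes: q and ~q both at 0.
Every branch of the negation's tableau closes; the branch above is one of them.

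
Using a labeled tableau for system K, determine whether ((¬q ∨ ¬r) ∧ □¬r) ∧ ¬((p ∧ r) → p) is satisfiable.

1. ((¬q ∨ ¬r) ∧ □¬r) ∧ ¬((p ∧ r) → p), u
2. (¬q ∨ ¬r) ∧ □¬r, u   [∧-rule on 1]
3. ¬((p ∧ r) → p), u   [∧-rule on 1]
4. ¬q ∨ ¬r, u   [∧-rule on 2]
5. □¬r, u   [∧-rule on 2]
6. p ∧ r, u   [¬→-rule on 3]
7. ¬p, u   [¬→-rule on 3]
8. p, u   [∧-rule on 6]
9. r, u   [∧-rule on 6]
Branch closes: p and ¬p both at u.
All branches of the tableau close; one closing branch shown above.

Unsatisfiable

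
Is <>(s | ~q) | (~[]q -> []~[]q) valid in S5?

Valid

Tableau for the negation ~(<>(s | ~q) | (~[]q -> []~[]q)):
1. ~(<>(s | ~q) | (~[]q -> []~[]q)), 0
2. ~<>(s | ~q), 0
3. ~(~[]q -> []~[]q), 0
4. ~[]q, 0
5. ~[]~[]q, 0
6. ~(s | ~q), 0
7. ~s, 0
8. q, 0
9. ~q, 1
10. ~(s | ~q), 1
11. ~s, 1
12. q, 1
Accessibility: 0R0, 0R1, 1R0, 1R1
Branch closes: q and ~q both at 1.
Every branch of the negation's tableau closes; the branch above is one of them.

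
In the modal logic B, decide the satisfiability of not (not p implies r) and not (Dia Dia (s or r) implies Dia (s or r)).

1. not (not p implies r) and not (Dia Dia (s or r) implies Dia (s or r)), 0
2. not (not p implies r), 0   [and-rule on 1]
3. not (Dia Dia (s or r) implies Dia (s or r)), 0   [and-rule on 1]
4. not p, 0   [neg-implies-rule on 2]
5. not r, 0   [neg-implies-rule on 2]
6. Dia Dia (s or r), 0   [neg-implies-rule on 3]
7. not Dia (s or r), 0   [neg-implies-rule on 3]
8. not (s or r), 0   [neg-Dia-rule on 7 via 0R0]
9. not s, 0   [neg-or-rule on 8]
10. Dia (s or r), 1   [Dia-rule on 6: fresh world 1, 0R1]
11. not (s or r), 1   [neg-Dia-rule on 7 via 0R1]
12. not s, 1   [neg-or-rule on 11]
13. not r, 1   [neg-or-rule on 11]
14. s or r, 2   [Dia-rule on 10: fresh world 2, 1R2]
15. r, 2   [or-rule on 14 (branches; this branch)]
Accessibility: 0R0, 0R1, 1R0, 1R1, 1R2, 2R1, 2R2

Satisfiable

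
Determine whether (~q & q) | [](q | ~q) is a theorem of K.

Yes, valid

Tableau for the negation ~((~q & q) | [](q | ~q)):
1. ~((~q & q) | [](q | ~q)), u
2. ~(~q & q), u   [~|-rule on 1]
3. ~[](q | ~q), u   [~|-rule on 1]
4. ~q, u   [~&-rule on 2 (branches; this branch)]
5. ~(q | ~q), v   [~[]-rule on 3: fresh world v, uRv]
6. ~q, v   [~|-rule on 5]
7. q, v   [~|-rule on 5]
Accessibility: uRv
Branch closes: q and ~q both at v.
All branches of the negation close; one closing branch shown above.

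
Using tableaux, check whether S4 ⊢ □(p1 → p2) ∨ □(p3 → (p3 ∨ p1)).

Valid

Tableau for the negation ¬(□(p1 → p2) ∨ □(p3 → (p3 ∨ p1))):
1. ¬(□(p1 → p2) ∨ □(p3 → (p3 ∨ p1))), u
2. ¬□(p1 → p2), u
3. ¬□(p3 → (p3 ∨ p1)), u
4. ¬(p1 → p2), v
5. p1, v
6. ¬p2, v
7. ¬(p3 → (p3 ∨ p1)), w
8. p3, w
9. ¬(p3 ∨ p1), w
10. ¬p3, w
11. ¬p1, w
Accessibility: uRu, uRv, uRw, vRv, wRw
Branch closes: p3 and ¬p3 both at w.
All branches of the negation close; one closing branch shown above.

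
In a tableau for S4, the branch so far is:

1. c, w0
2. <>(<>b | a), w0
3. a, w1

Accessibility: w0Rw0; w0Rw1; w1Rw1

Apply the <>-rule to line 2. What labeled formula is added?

a fresh world w2 with w0Rw2, and <>b | a at w2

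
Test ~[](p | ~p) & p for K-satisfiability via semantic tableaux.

1. ~[](p | ~p) & p, u
2. ~[](p | ~p), u
3. p, u
4. ~(p | ~p), v
5. ~p, v
6. p, v
Accessibility: uRv
Branch closes: p and ~p both at v.
Every branch closes; the branch above is one of them.

Unsatisfiable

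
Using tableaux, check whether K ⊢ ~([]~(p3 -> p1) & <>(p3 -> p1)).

Yes, valid

Tableau for the negation []~(p3 -> p1) & <>(p3 -> p1):
1. []~(p3 -> p1) & <>(p3 -> p1), 0
2. []~(p3 -> p1), 0   [&-rule on 1]
3. <>(p3 -> p1), 0   [&-rule on 1]
4. p3 -> p1, 1   [<>-rule on 3: fresh world 1, 0R1]
5. ~(p3 -> p1), 1   [[]-rule on 2 via 0R1]
6. p3, 1   [~->-rule on 5]
7. ~p1, 1   [~->-rule on 5]
8. p1, 1   [->-rule on 4 (branches; this branch)]
Accessibility: 0R1
Branch closes: p1 and ~p1 both at 1.
All branches of the negation close; one closing branch shown above.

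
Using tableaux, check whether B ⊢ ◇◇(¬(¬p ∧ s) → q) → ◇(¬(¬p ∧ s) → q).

Tableau for the negation ¬(◇◇(¬(¬p ∧ s) → q) → ◇(¬(¬p ∧ s) → q)):
1. ¬(◇◇(¬(¬p ∧ s) → q) → ◇(¬(¬p ∧ s) → q)), u
2. ◇◇(¬(¬p ∧ s) → q), u
3. ¬◇(¬(¬p ∧ s) → q), u
4. ¬(¬(¬p ∧ s) → q), u
5. ¬(¬p ∧ s), u
6. ¬q, u
7. ¬s, u
8. ◇(¬(¬p ∧ s) → q), v
9. ¬(¬(¬p ∧ s) → q), v
10. ¬(¬p ∧ s), v
11. ¬q, v
12. ¬s, v
13. ¬(¬p ∧ s) → q, w
14. q, w
Accessibility: uRu, uRv, vRu, vRv, vRw, wRv, wRw
The negation has an open branch (countermodel exists).

No, not valid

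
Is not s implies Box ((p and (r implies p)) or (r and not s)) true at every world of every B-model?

Invalid (countermodel exists)

Tableau for the negation not (not s implies Box ((p and (r implies p)) or (r and not s))):
1. not (not s implies Box ((p and (r implies p)) or (r and not s))), u
2. not s, u
3. not Box ((p and (r implies p)) or (r and not s)), u
4. not ((p and (r implies p)) or (r and not s)), v
5. not (p and (r implies p)), v
6. not (r and not s), v
7. not (r implies p), v
8. r, v
9. not p, v
10. s, v
Accessibility: uRu, uRv, vRu, vRv
The negation has an open branch (countermodel exists).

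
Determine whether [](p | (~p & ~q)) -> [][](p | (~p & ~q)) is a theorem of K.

Not valid

Tableau for the negation ~([](p | (~p & ~q)) -> [][](p | (~p & ~q))):
1. ~([](p | (~p & ~q)) -> [][](p | (~p & ~q))), w0
2. [](p | (~p & ~q)), w0   [~->-rule on 1]
3. ~[][](p | (~p & ~q)), w0   [~->-rule on 1]
4. ~[](p | (~p & ~q)), w1   [~[]-rule on 3: fresh world w1, w0Rw1]
5. p | (~p & ~q), w1   [[]-rule on 2 via w0Rw1]
6. ~p & ~q, w1   [|-rule on 5 (branches; this branch)]
7. ~p, w1   [&-rule on 6]
8. ~q, w1   [&-rule on 6]
9. ~(p | (~p & ~q)), w2   [~[]-rule on 4: fresh world w2, w1Rw2]
10. ~p, w2   [~|-rule on 9]
11. ~(~p & ~q), w2   [~|-rule on 9]
12. q, w2   [~&-rule on 11 (branches; this branch)]
Accessibility: w0Rw1, w1Rw2
The negation has an open branch (countermodel exists).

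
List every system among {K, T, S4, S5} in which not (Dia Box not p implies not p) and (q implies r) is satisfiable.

S4-tableau for the formula:
1. not (Dia Box not p implies not p) and (q implies r), w0
2. not (Dia Box not p implies not p), w0
3. q implies r, w0
4. Dia Box not p, w0
5. p, w0
6. r, w0
7. Box not p, w1
8. not p, w1
Accessibility: w0Rw0, w0Rw1, w1Rw1
Complete open branch: satisfiable in S4, hence also in K, T (this S4-model is also a K-model and a T-model).
S5-tableau for the formula:
1. not (Dia Box not p implies not p) and (q implies r), w0
2. not (Dia Box not p implies not p), w0
3. q implies r, w0
4. Dia Box not p, w0
5. p, w0
6. r, w0
7. Box not p, w1
8. not p, w0
Accessibility: w0Rw0, w0Rw1, w1Rw0, w1Rw1
Branch closes: p and not p both at w0.
Every branch closes (one shown): unsatisfiable in S5.

K, T, S4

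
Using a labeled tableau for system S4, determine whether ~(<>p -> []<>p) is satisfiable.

Satisfiable

1. ~(<>p -> []<>p), 0
2. <>p, 0
3. ~[]<>p, 0
4. p, 1
5. ~<>p, 2
6. ~p, 2
Accessibility: 0R0, 0R1, 0R2, 1R1, 2R2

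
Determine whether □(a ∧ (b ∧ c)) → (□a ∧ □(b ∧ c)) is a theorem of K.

Tableau for the negation ¬(□(a ∧ (b ∧ c)) → (□a ∧ □(b ∧ c))):
1. ¬(□(a ∧ (b ∧ c)) → (□a ∧ □(b ∧ c))), 0
2. □(a ∧ (b ∧ c)), 0
3. ¬(□a ∧ □(b ∧ c)), 0
4. ¬□(b ∧ c), 0
5. ¬(b ∧ c), 1
6. a ∧ (b ∧ c), 1
7. a, 1
8. b ∧ c, 1
9. b, 1
10. c, 1
11. ¬c, 1
Accessibility: 0R1
Branch closes: c and ¬c both at 1.
All branches of the negation close; one closing branch shown above.

Valid in K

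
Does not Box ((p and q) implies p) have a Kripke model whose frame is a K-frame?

No, unsatisfiable

1. not Box ((p and q) implies p), u
2. not ((p and q) implies p), v   [neg-Box-rule on 1: fresh world v, uRv]
3. p and q, v   [neg-implies-rule on 2]
4. not p, v   [neg-implies-rule on 2]
5. p, v   [and-rule on 3]
6. q, v   [and-rule on 3]
Accessibility: uRv
Branch closes: p and not p both at v.
All branches of the tableau close; one closing branch shown above.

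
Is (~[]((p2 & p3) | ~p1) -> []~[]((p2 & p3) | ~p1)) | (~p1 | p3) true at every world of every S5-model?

Tableau for the negation ~((~[]((p2 & p3) | ~p1) -> []~[]((p2 & p3) | ~p1)) | (~p1 | p3)):
1. ~((~[]((p2 & p3) | ~p1) -> []~[]((p2 & p3) | ~p1)) | (~p1 | p3)), w0
2. ~(~[]((p2 & p3) | ~p1) -> []~[]((p2 & p3) | ~p1)), w0   [~|-rule on 1]
3. ~(~p1 | p3), w0   [~|-rule on 1]
4. ~[]((p2 & p3) | ~p1), w0   [~->-rule on 2]
5. ~[]~[]((p2 & p3) | ~p1), w0   [~->-rule on 2]
6. p1, w0   [~|-rule on 3]
7. ~p3, w0   [~|-rule on 3]
8. ~((p2 & p3) | ~p1), w1   [~[]-rule on 4: fresh world w1, w0Rw1]
9. ~(p2 & p3), w1   [~|-rule on 8]
10. p1, w1   [~|-rule on 8]
11. ~p3, w1   [~&-rule on 9 (branches; this branch)]
12. []((p2 & p3) | ~p1), w2   [~[]-rule on 5: fresh world w2, w0Rw2]
13. (p2 & p3) | ~p1, w0   [[]-rule on 12 via w2Rw0]
14. (p2 & p3) | ~p1, w1   [[]-rule on 12 via w2Rw1]
15. (p2 & p3) | ~p1, w2   [[]-rule on 12 via w2Rw2]
16. p2 & p3, w0   [|-rule on 13 (branches; this branch)]
17. p2, w0   [&-rule on 16]
18. p3, w0   [&-rule on 16]
Accessibility: w0Rw0, w0Rw1, w0Rw2, w1Rw0, w1Rw1, w1Rw2, w2Rw0, w2Rw1, w2Rw2
Branch closes: p3 and ~p3 both at w0.
Every branch of the negation's tableau closes; the branch above is one of them.

Valid in S5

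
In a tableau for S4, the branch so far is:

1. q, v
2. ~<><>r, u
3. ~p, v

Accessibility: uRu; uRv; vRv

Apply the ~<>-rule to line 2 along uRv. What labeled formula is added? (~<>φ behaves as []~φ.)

~<>φ behaves as []~φ: propagate the negated body to each accessible world.

~<>r, v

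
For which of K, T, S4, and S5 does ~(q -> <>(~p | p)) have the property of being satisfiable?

K

K-tableau for the formula:
1. ~(q -> <>(~p | p)), u
2. q, u
3. ~<>(~p | p), u
Complete open branch: satisfiable in K.
T-tableau for the formula:
1. ~(q -> <>(~p | p)), u
2. q, u
3. ~<>(~p | p), u
4. ~(~p | p), u
5. p, u
6. ~p, u
Accessibility: uRu
Branch closes: p and ~p both at u.
Every branch closes (one shown): unsatisfiable in T, hence also in S4, S5 (every S4/S5-frame is a T-frame).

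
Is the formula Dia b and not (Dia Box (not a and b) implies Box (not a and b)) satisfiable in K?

1. Dia b and not (Dia Box (not a and b) implies Box (not a and b)), 0
2. Dia b, 0
3. not (Dia Box (not a and b) implies Box (not a and b)), 0
4. Dia Box (not a and b), 0
5. not Box (not a and b), 0
6. b, 1
7. Box (not a and b), 2
8. not (not a and b), 3
9. not b, 3
Accessibility: 0R1, 0R2, 0R3

Satisfiable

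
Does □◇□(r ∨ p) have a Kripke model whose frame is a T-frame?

1. □◇□(r ∨ p), 0
2. ◇□(r ∨ p), 0   [□-rule on 1 via 0R0]
3. □(r ∨ p), 1   [◇-rule on 2: fresh world 1, 0R1]
4. ◇□(r ∨ p), 1   [□-rule on 1 via 0R1]
5. r ∨ p, 1   [□-rule on 3 via 1R1]
6. p, 1   [∨-rule on 5 (branches; this branch)]
7. □(r ∨ p), 2   [◇-rule on 4: fresh world 2, 1R2]
8. r ∨ p, 2   [□-rule on 3 via 1R2]
9. p, 2   [∨-rule on 8 (branches; this branch)]
Accessibility: 0R0, 0R1, 1R1, 1R2, 2R2

Satisfiable (open branch found)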